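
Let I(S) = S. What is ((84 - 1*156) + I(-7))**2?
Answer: 6241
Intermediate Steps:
((84 - 1*156) + I(-7))**2 = ((84 - 1*156) - 7)**2 = ((84 - 156) - 7)**2 = (-72 - 7)**2 = (-79)**2 = 6241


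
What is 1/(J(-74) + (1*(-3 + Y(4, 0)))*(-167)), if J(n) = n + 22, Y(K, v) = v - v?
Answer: 1/449 ≈ 0.0022272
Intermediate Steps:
Y(K, v) = 0
J(n) = 22 + n
1/(J(-74) + (1*(-3 + Y(4, 0)))*(-167)) = 1/((22 - 74) + (1*(-3 + 0))*(-167)) = 1/(-52 + (1*(-3))*(-167)) = 1/(-52 - 3*(-167)) = 1/(-52 + 501) = 1/449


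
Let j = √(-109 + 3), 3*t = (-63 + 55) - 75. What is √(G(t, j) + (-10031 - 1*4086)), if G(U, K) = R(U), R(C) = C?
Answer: 7*I*√2598/3 ≈ 118.93*I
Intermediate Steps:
t = -83/3 (t = ((-63 + 55) - 75)/3 = (-8 - 75)/3 = (⅓)*(-83) = -83/3 ≈ -27.667)
j = I*√106 (j = √(-106) = I*√106 ≈ 10.296*I)
G(U, K) = U
√(G(t, j) + (-10031 - 1*4086)) = √(-83/3 + (-10031 - 1*4086)) = √(-83/3 + (-10031 - 4086)) = √(-83/3 - 14117) = √(-42434/3) = 7*I*√2598/3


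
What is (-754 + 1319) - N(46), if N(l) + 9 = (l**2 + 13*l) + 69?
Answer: -2209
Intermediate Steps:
N(l) = 60 + l**2 + 13*l (N(l) = -9 + ((l**2 + 13*l) + 69) = -9 + (69 + l**2 + 13*l) = 60 + l**2 + 13*l)
(-754 + 1319) - N(46) = (-754 + 1319) - (60 + 46**2 + 13*46) = 565 - (60 + 2116 + 598) = 565 - 1*2774 = 565 - 2774 = -2209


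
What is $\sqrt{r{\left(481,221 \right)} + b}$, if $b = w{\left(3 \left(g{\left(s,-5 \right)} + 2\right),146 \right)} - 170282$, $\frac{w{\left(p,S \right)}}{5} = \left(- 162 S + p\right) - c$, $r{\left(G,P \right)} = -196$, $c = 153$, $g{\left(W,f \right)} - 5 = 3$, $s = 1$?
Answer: $i \sqrt{289353} \approx 537.92 i$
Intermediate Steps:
$g{\left(W,f \right)} = 8$ ($g{\left(W,f \right)} = 5 + 3 = 8$)
$w{\left(p,S \right)} = -765 - 810 S + 5 p$ ($w{\left(p,S \right)} = 5 \left(\left(- 162 S + p\right) - 153\right) = 5 \left(\left(p - 162 S\right) - 153\right) = 5 \left(-153 + p - 162 S\right) = -765 - 810 S + 5 p$)
$b = -289157$ ($b = \left(-765 - 118260 + 5 \cdot 3 \left(8 + 2\right)\right) - 170282 = \left(-765 - 118260 + 5 \cdot 3 \cdot 10\right) - 170282 = \left(-765 - 118260 + 5 \cdot 30\right) - 170282 = \left(-765 - 118260 + 150\right) - 170282 = -118875 - 170282 = -289157$)
$\sqrt{r{\left(481,221 \right)} + b} = \sqrt{-196 - 289157} = \sqrt{-289353} = i \sqrt{289353}$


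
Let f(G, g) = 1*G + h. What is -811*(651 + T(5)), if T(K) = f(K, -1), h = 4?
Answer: -535260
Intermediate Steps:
f(G, g) = 4 + G (f(G, g) = 1*G + 4 = G + 4 = 4 + G)
T(K) = 4 + K
-811*(651 + T(5)) = -811*(651 + (4 + 5)) = -811*(651 + 9) = -811*660 = -535260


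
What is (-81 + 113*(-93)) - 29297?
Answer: -39887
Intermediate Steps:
(-81 + 113*(-93)) - 29297 = (-81 - 10509) - 29297 = -10590 - 29297 = -39887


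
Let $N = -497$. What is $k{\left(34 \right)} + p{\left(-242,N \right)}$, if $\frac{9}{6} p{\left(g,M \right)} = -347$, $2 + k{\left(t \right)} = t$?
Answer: $- \frac{598}{3} \approx -199.33$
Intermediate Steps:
$k{\left(t \right)} = -2 + t$
$p{\left(g,M \right)} = - \frac{694}{3}$ ($p{\left(g,M \right)} = \frac{2}{3} \left(-347\right) = - \frac{694}{3}$)
$k{\left(34 \right)} + p{\left(-242,N \right)} = \left(-2 + 34\right) - \frac{694}{3} = 32 - \frac{694}{3} = - \frac{598}{3}$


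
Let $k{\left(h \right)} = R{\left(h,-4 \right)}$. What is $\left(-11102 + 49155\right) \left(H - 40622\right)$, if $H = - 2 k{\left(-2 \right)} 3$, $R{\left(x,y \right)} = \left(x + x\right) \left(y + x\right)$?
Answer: $-1551268598$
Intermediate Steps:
$R{\left(x,y \right)} = 2 x \left(x + y\right)$
$k{\left(h \right)} = 2 h \left(-4 + h\right)$ ($k{\left(h \right)} = 2 h \left(h - 4\right) = 2 h \left(-4 + h\right)$)
$H = -144$ ($H = - 2 \cdot 2 \left(-2\right) \left(-4 - 2\right) 3 = - 2 \cdot 2 \left(-2\right) \left(-6\right) 3 = \left(-2\right) 24 \cdot 3 = \left(-48\right) 3 = -144$)
$\left(-11102 + 49155\right) \left(H - 40622\right) = \left(-11102 + 49155\right) \left(-144 - 40622\right) = 38053 \left(-40766\right) = -1551268598$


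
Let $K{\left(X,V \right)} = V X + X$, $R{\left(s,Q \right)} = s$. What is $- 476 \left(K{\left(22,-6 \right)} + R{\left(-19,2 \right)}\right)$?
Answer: $61404$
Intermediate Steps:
$K{\left(X,V \right)} = X + V X$
$- 476 \left(K{\left(22,-6 \right)} + R{\left(-19,2 \right)}\right) = - 476 \left(22 \left(1 - 6\right) - 19\right) = - 476 \left(22 \left(-5\right) - 19\right) = - 476 \left(-110 - 19\right) = \left(-476\right) \left(-129\right) = 61404$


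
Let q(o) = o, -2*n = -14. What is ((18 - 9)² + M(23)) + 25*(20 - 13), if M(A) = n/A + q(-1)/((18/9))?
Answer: 11767/46 ≈ 255.80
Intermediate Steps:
n = 7 (n = -½*(-14) = 7)
M(A) = -½ + 7/A (M(A) = 7/A - 1/(18/9) = 7/A - 1/(18*(⅑)) = 7/A - 1/2 = 7/A - 1*½ = 7/A - ½ = -½ + 7/A)
((18 - 9)² + M(23)) + 25*(20 - 13) = ((18 - 9)² + (½)*(14 - 1*23)/23) + 25*(20 - 13) = (9² + (½)*(1/23)*(14 - 23)) + 25*7 = (81 + (½)*(1/23)*(-9)) + 175 = (81 - 9/46) + 175 = 3717/46 + 175 = 11767/46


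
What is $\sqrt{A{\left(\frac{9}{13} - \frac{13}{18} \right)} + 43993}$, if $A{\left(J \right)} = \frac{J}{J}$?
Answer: $\sqrt{43994} \approx 209.75$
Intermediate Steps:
$A{\left(J \right)} = 1$
$\sqrt{A{\left(\frac{9}{13} - \frac{13}{18} \right)} + 43993} = \sqrt{1 + 43993} = \sqrt{43994}$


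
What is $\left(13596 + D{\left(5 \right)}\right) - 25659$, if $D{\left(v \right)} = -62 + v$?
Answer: $-12120$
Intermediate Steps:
$\left(13596 + D{\left(5 \right)}\right) - 25659 = \left(13596 + \left(-62 + 5\right)\right) - 25659 = \left(13596 - 57\right) - 25659 = 13539 - 25659 = -12120$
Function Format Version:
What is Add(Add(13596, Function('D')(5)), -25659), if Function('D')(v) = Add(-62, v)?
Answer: -12120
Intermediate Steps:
Add(Add(13596, Function('D')(5)), -25659) = Add(Add(13596, Add(-62, 5)), -25659) = Add(Add(13596, -57), -25659) = Add(13539, -25659) = -12120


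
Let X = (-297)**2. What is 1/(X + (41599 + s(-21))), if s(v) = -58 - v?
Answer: 1/129771 ≈ 7.7059e-6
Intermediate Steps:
X = 88209
1/(X + (41599 + s(-21))) = 1/(88209 + (41599 + (-58 - 1*(-21)))) = 1/(88209 + (41599 + (-58 + 21))) = 1/(88209 + (41599 - 37)) = 1/(88209 + 41562) = 1/129771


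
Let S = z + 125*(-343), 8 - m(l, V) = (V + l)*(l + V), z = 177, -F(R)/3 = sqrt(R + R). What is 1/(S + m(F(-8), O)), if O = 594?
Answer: -65897/26088359910 - 396*I/4348059985 ≈ -2.5259e-6 - 9.1075e-8*I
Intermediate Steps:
F(R) = -3*sqrt(2)*sqrt(R) (F(R) = -3*sqrt(R + R) = -3*sqrt(2)*sqrt(R))
m(l, V) = 8 - (V + l)**2 (m(l, V) = 8 - (V + l)*(l + V) = 8 - (V + l)*(V + l) = 8 - (V + l)**2)
S = -42698 (S = 177 + 125*(-343) = 177 - 42875 = -42698)
1/(S + m(F(-8), O)) = 1/(-42698 + (8 - (594 - 3*sqrt(2)*sqrt(-8))**2)) = 1/(-42698 + (8 - (594 - 3*sqrt(2)*2*I*sqrt(2))**2)) = 1/(-42698 + (8 - (594 - 12*I)**2)) = 1/(-42690 - (594 - 12*I)**2)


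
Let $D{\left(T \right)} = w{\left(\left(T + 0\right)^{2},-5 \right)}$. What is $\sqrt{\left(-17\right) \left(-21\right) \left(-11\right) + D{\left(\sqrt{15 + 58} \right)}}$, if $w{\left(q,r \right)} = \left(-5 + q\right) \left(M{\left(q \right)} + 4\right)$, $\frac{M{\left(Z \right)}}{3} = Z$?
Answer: $\sqrt{11237} \approx 106.0$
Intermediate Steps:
$M{\left(Z \right)} = 3 Z$
$w{\left(q,r \right)} = \left(-5 + q\right) \left(4 + 3 q\right)$ ($w{\left(q,r \right)} = \left(-5 + q\right) \left(3 q + 4\right) = \left(-5 + q\right) \left(4 + 3 q\right)$)
$D{\left(T \right)} = -20 - 11 T^{2} + 3 T^{4}$ ($D{\left(T \right)} = -20 - 11 \left(T + 0\right)^{2} + 3 \left(\left(T + 0\right)^{2}\right)^{2} = -20 - 11 T^{2} + 3 \left(T^{2}\right)^{2} = -20 - 11 T^{2} + 3 T^{4}$)
$\sqrt{\left(-17\right) \left(-21\right) \left(-11\right) + D{\left(\sqrt{15 + 58} \right)}} = \sqrt{\left(-17\right) \left(-21\right) \left(-11\right) - \left(20 + 803 - 3 \left(15 + 58\right)^{2}\right)} = \sqrt{357 \left(-11\right) - \left(20 - 15987 + 803\right)} = \sqrt{-3927 - -15164} = \sqrt{-3927 + 15164} = \sqrt{11237}$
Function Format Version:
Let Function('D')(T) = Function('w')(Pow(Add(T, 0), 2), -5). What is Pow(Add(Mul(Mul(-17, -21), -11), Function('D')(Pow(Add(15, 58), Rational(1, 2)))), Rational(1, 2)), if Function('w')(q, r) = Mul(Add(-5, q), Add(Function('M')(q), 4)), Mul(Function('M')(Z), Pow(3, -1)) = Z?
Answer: Pow(11237, Rational(1, 2)) ≈ 106.00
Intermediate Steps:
Function('M')(Z) = Mul(3, Z)
Function('w')(q, r) = Mul(Add(-5, q), Add(4, Mul(3, q))) (Function('w')(q, r) = Mul(Add(-5, q), Add(Mul(3, q), 4)) = Mul(Add(-5, q), Add(4, Mul(3, q))))
Function('D')(T) = Add(-20, Mul(-11, Pow(T, 2)), Mul(3, Pow(T, 4))) (Function('D')(T) = Add(-20, Mul(-11, Pow(Add(T, 0), 2)), Mul(3, Pow(Pow(Add(T, 0), 2), 2))) = Add(-20, Mul(-11, Pow(T, 2)), Mul(3, Pow(Pow(T, 2), 2))) = Add(-20, Mul(-11, Pow(T, 2)), Mul(3, Pow(T, 4))))
Pow(Add(Mul(Mul(-17, -21), -11), Function('D')(Pow(Add(15, 58), Rational(1, 2)))), Rational(1, 2)) = Pow(Add(Mul(Mul(-17, -21), -11), Add(-20, Mul(-11, Pow(Pow(Add(15, 58), Rational(1, 2)), 2)), Mul(3, Pow(Pow(Add(15, 58), Rational(1, 2)), 4)))), Rational(1, 2)) = Pow(Add(Mul(357, -11), Add(-20, Mul(-11, Pow(Pow(73, Rational(1, 2)), 2)), Mul(3, Pow(Pow(73, Rational(1, 2)), 4)))), Rational(1, 2)) = Pow(Add(-3927, Add(-20, Mul(-11, 73), Mul(3, 5329))), Rational(1, 2)) = Pow(Add(-3927, Add(-20, -803, 15987)), Rational(1, 2)) = Pow(Add(-3927, 15164), Rational(1, 2)) = Pow(11237, Rational(1, 2))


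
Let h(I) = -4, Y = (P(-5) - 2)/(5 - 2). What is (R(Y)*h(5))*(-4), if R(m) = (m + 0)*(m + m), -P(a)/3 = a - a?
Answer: 128/9 ≈ 14.222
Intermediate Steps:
P(a) = 0 (P(a) = -3*(a - a) = -3*0 = 0)
Y = -⅔ (Y = (0 - 2)/(5 - 2) = -2/3 = -2*⅓ = -⅔ ≈ -0.66667)
R(m) = 2*m² (R(m) = m*(2*m) = 2*m²)
(R(Y)*h(5))*(-4) = ((2*(-⅔)²)*(-4))*(-4) = ((2*(4/9))*(-4))*(-4) = ((8/9)*(-4))*(-4) = -32/9*(-4) = 128/9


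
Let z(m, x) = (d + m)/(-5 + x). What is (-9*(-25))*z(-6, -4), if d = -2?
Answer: 200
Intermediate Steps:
z(m, x) = (-2 + m)/(-5 + x)
(-9*(-25))*z(-6, -4) = (-9*(-25))*((-2 - 6)/(-5 - 4)) = 225*(-8/(-9)) = 225*(-⅑*(-8)) = 225*(8/9) = 200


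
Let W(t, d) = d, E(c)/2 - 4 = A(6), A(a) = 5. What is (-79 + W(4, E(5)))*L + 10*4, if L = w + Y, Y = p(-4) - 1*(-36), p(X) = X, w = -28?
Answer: -204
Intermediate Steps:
E(c) = 18 (E(c) = 8 + 2*5 = 8 + 10 = 18)
Y = 32 (Y = -4 - 1*(-36) = -4 + 36 = 32)
L = 4 (L = -28 + 32 = 4)
(-79 + W(4, E(5)))*L + 10*4 = (-79 + 18)*4 + 10*4 = -61*4 + 40 = -244 + 40 = -204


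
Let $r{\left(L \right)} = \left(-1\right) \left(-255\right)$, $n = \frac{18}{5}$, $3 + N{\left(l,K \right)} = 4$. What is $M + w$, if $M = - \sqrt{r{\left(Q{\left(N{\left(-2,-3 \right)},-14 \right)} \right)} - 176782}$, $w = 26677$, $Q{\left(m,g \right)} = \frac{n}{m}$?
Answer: $26677 - i \sqrt{176527} \approx 26677.0 - 420.15 i$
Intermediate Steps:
$N{\left(l,K \right)} = 1$ ($N{\left(l,K \right)} = -3 + 4 = 1$)
$n = \frac{18}{5}$ ($n = 18 \cdot \frac{1}{5} = \frac{18}{5} \approx 3.6$)
$Q{\left(m,g \right)} = \frac{18}{5 m}$
$r{\left(L \right)} = 255$
$M = - i \sqrt{176527}$ ($M = - \sqrt{255 - 176782} = - \sqrt{-176527} = - i \sqrt{176527} \approx - 420.15 i$)
$M + w = - i \sqrt{176527} + 26677 = 26677 - i \sqrt{176527}$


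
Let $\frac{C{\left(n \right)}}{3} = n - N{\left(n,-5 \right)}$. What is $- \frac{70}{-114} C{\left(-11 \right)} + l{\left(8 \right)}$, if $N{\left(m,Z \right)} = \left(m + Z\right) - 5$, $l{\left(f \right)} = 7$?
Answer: $\frac{483}{19} \approx 25.421$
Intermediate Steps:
$N{\left(m,Z \right)} = -5 + Z + m$ ($N{\left(m,Z \right)} = \left(Z + m\right) - 5 = -5 + Z + m$)
$C{\left(n \right)} = 30$ ($C{\left(n \right)} = 3 \left(n - \left(-5 - 5 + n\right)\right) = 3 \left(n - \left(-10 + n\right)\right) = 3 \cdot 10 = 30$)
$- \frac{70}{-114} C{\left(-11 \right)} + l{\left(8 \right)} = - \frac{70}{-114} \cdot 30 + 7 = \left(-70\right) \left(- \frac{1}{114}\right) 30 + 7 = \frac{35}{57} \cdot 30 + 7 = \frac{350}{19} + 7 = \frac{483}{19}$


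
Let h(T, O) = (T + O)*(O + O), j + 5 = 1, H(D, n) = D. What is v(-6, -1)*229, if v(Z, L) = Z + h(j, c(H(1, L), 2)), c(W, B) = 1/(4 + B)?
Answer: -29999/18 ≈ -1666.6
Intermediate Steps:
j = -4 (j = -5 + 1 = -4)
h(T, O) = 2*O*(O + T) (h(T, O) = (O + T)*(2*O) = 2*O*(O + T))
v(Z, L) = -23/18 + Z (v(Z, L) = Z + 2*(1/(4 + 2) - 4)/(4 + 2) = Z + 2*(1/6 - 4)/6 = Z + 2*(1/6)*(1/6 - 4) = Z + 2*(1/6)*(-23/6) = Z - 23/18 = -23/18 + Z)
v(-6, -1)*229 = (-23/18 - 6)*229 = -131/18*229 = -29999/18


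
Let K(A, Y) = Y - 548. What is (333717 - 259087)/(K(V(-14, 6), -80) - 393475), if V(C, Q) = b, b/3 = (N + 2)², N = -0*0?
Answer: -74630/394103 ≈ -0.18937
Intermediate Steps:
N = 0 (N = -2*0 = 0)
b = 12 (b = 3*(0 + 2)² = 3*2² = 3*4 = 12)
V(C, Q) = 12
K(A, Y) = -548 + Y
(333717 - 259087)/(K(V(-14, 6), -80) - 393475) = (333717 - 259087)/((-548 - 80) - 393475) = 74630/(-628 - 393475) = 74630/(-394103) = 74630*(-1/394103) = -74630/394103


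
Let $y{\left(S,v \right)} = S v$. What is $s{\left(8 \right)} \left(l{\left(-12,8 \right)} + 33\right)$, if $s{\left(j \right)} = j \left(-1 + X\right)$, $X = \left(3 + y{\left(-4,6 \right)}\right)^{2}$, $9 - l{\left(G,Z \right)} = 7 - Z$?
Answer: $151360$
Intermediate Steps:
$l{\left(G,Z \right)} = 2 + Z$ ($l{\left(G,Z \right)} = 9 - \left(7 - Z\right) = 9 + \left(-7 + Z\right) = 2 + Z$)
$X = 441$ ($X = \left(3 - 24\right)^{2} = \left(-21\right)^{2} = 441$)
$s{\left(j \right)} = 440 j$ ($s{\left(j \right)} = j \left(-1 + 441\right) = j 440 = 440 j$)
$s{\left(8 \right)} \left(l{\left(-12,8 \right)} + 33\right) = 440 \cdot 8 \left(\left(2 + 8\right) + 33\right) = 3520 \left(10 + 33\right) = 3520 \cdot 43 = 151360$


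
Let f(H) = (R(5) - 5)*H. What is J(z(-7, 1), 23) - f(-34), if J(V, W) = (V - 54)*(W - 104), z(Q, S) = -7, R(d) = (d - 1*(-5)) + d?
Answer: 5281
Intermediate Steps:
R(d) = 5 + 2*d (R(d) = (d + 5) + d = (5 + d) + d = 5 + 2*d)
J(V, W) = (-104 + W)*(-54 + V) (J(V, W) = (-54 + V)*(-104 + W) = (-104 + W)*(-54 + V))
f(H) = 10*H (f(H) = ((5 + 2*5) - 5)*H = ((5 + 10) - 5)*H = (15 - 5)*H = 10*H)
J(z(-7, 1), 23) - f(-34) = (5616 - 104*(-7) - 54*23 - 7*23) - 10*(-34) = (5616 + 728 - 1242 - 161) - 1*(-340) = 4941 + 340 = 5281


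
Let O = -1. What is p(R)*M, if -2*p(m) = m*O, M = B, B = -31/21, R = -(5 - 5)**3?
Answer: 0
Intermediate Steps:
R = 0 (R = -1*0**3 = -1*0 = 0)
B = -31/21 (B = -31*1/21 = -31/21 ≈ -1.4762)
M = -31/21 ≈ -1.4762
p(m) = m/2 (p(m) = -m*(-1)/2 = -(-1)*m/2 = m/2)
p(R)*M = ((1/2)*0)*(-31/21) = 0*(-31/21) = 0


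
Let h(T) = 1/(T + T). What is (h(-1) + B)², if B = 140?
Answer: 77841/4 ≈ 19460.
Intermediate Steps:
h(T) = 1/(2*T)
(h(-1) + B)² = ((½)/(-1) + 140)² = ((½)*(-1) + 140)² = (-½ + 140)² = (279/2)² = 77841/4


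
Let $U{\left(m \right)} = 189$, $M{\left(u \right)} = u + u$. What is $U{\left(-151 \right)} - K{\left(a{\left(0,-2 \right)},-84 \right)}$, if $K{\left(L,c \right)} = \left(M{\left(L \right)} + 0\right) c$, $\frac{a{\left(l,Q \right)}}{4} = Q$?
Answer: $-1155$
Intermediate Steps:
$a{\left(l,Q \right)} = 4 Q$
$M{\left(u \right)} = 2 u$
$K{\left(L,c \right)} = 2 L c$ ($K{\left(L,c \right)} = \left(2 L + 0\right) c = 2 L c$)
$U{\left(-151 \right)} - K{\left(a{\left(0,-2 \right)},-84 \right)} = 189 - 2 \cdot 4 \left(-2\right) \left(-84\right) = 189 - 2 \left(-8\right) \left(-84\right) = 189 - 1344 = -1155$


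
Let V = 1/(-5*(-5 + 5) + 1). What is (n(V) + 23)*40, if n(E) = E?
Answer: 960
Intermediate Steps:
V = 1 (V = 1/(-5*0 + 1) = 1/(0 + 1) = 1/1 = 1)
(n(V) + 23)*40 = (1 + 23)*40 = 24*40 = 960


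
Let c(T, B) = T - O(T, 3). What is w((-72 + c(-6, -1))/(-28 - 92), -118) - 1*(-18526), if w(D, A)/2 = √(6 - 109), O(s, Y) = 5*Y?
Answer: 18526 + 2*I*√103 ≈ 18526.0 + 20.298*I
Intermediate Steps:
c(T, B) = -15 + T (c(T, B) = T - 5*3 = T - 1*15 = T - 15 = -15 + T)
w(D, A) = 2*I*√103 (w(D, A) = 2*√(6 - 109) = 2*√(-103) = 2*(I*√103) = 2*I*√103)
w((-72 + c(-6, -1))/(-28 - 92), -118) - 1*(-18526) = 2*I*√103 - 1*(-18526) = 2*I*√103 + 18526 = 18526 + 2*I*√103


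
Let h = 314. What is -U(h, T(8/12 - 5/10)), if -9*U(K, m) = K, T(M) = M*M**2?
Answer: 314/9 ≈ 34.889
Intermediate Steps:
T(M) = M**3
U(K, m) = -K/9
-U(h, T(8/12 - 5/10)) = -(-1)*314/9 = -1*(-314/9) = 314/9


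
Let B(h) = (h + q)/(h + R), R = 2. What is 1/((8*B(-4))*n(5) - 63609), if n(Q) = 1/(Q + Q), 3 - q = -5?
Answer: -5/318053 ≈ -1.5721e-5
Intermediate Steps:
q = 8 (q = 3 - 1*(-5) = 3 + 5 = 8)
n(Q) = 1/(2*Q)
B(h) = (8 + h)/(2 + h) (B(h) = (h + 8)/(h + 2) = (8 + h)/(2 + h))
1/((8*B(-4))*n(5) - 63609) = 1/((8*((8 - 4)/(2 - 4)))*((½)/5) - 63609) = 1/((8*(4/(-2)))*((½)*(⅕)) - 63609) = 1/((8*(-½*4))*(⅒) - 63609) = 1/((8*(-2))*(⅒) - 63609) = 1/(-16*⅒ - 63609) = 1/(-8/5 - 63609) = 1/(-318053/5) = -5/318053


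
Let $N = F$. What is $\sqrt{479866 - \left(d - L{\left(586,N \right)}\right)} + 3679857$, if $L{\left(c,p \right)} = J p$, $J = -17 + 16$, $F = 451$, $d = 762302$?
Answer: $3679857 + i \sqrt{282887} \approx 3.6799 \cdot 10^{6} + 531.87 i$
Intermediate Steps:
$N = 451$
$J = -1$
$L{\left(c,p \right)} = - p$
$\sqrt{479866 - \left(d - L{\left(586,N \right)}\right)} + 3679857 = \sqrt{479866 - 762753} + 3679857 = \sqrt{-282887} + 3679857 = i \sqrt{282887} + 3679857 = 3679857 + i \sqrt{282887}$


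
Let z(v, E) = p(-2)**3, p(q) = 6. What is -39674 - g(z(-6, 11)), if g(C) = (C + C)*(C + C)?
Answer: -226298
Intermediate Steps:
z(v, E) = 216 (z(v, E) = 6**3 = 216)
g(C) = 4*C**2 (g(C) = (2*C)*(2*C) = 4*C**2)
-39674 - g(z(-6, 11)) = -39674 - 4*216**2 = -39674 - 4*46656 = -39674 - 1*186624 = -39674 - 186624 = -226298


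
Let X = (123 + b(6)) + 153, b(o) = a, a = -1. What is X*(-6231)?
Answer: -1713525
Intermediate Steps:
b(o) = -1
X = 275 (X = (123 - 1) + 153 = 122 + 153 = 275)
X*(-6231) = 275*(-6231) = -1713525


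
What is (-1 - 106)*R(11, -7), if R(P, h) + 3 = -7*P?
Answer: 8560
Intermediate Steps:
R(P, h) = -3 - 7*P
(-1 - 106)*R(11, -7) = (-1 - 106)*(-3 - 7*11) = -107*(-3 - 77) = -107*(-80) = 8560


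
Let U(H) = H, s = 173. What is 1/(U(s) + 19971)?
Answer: 1/20144 ≈ 4.9643e-5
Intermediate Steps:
1/(U(s) + 19971) = 1/(173 + 19971) = 1/20144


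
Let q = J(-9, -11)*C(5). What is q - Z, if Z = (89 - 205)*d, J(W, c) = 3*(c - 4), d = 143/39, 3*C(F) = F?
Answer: 1051/3 ≈ 350.33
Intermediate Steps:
C(F) = F/3
d = 11/3 (d = 143*(1/39) = 11/3 ≈ 3.6667)
J(W, c) = -12 + 3*c (J(W, c) = 3*(-4 + c) = -12 + 3*c)
Z = -1276/3 (Z = (89 - 205)*(11/3) = -116*11/3 = -1276/3 ≈ -425.33)
q = -75 (q = (-12 + 3*(-11))*((⅓)*5) = (-12 - 33)*(5/3) = -45*5/3 = -75)
q - Z = -75 - 1*(-1276/3) = -75 + 1276/3 = 1051/3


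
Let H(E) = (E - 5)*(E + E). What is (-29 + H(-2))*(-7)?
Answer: 7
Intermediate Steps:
H(E) = 2*E*(-5 + E) (H(E) = (-5 + E)*(2*E) = 2*E*(-5 + E))
(-29 + H(-2))*(-7) = (-29 + 2*(-2)*(-5 - 2))*(-7) = (-29 + 2*(-2)*(-7))*(-7) = (-29 + 28)*(-7) = -1*(-7) = 7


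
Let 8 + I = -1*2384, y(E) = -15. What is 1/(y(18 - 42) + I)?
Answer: -1/2407 ≈ -0.00041546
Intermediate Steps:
I = -2392 (I = -8 - 1*2384 = -8 - 2384 = -2392)
1/(y(18 - 42) + I) = 1/(-15 - 2392) = 1/(-2407) = -1/2407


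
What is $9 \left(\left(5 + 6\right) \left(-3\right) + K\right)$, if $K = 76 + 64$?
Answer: $963$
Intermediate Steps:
$K = 140$
$9 \left(\left(5 + 6\right) \left(-3\right) + K\right) = 9 \left(\left(5 + 6\right) \left(-3\right) + 140\right) = 9 \left(11 \left(-3\right) + 140\right) = 9 \left(-33 + 140\right) = 9 \cdot 107 = 963$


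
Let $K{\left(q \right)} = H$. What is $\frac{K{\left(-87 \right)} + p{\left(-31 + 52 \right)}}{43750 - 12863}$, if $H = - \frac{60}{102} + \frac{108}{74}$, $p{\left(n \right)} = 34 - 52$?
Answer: $- \frac{10774}{19427923} \approx -0.00055456$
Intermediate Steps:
$p{\left(n \right)} = -18$
$H = \frac{548}{629}$ ($H = \left(-60\right) \frac{1}{102} + 108 \cdot \frac{1}{74} = - \frac{10}{17} + \frac{54}{37} = \frac{548}{629} \approx 0.87122$)
$K{\left(q \right)} = \frac{548}{629}$
$\frac{K{\left(-87 \right)} + p{\left(-31 + 52 \right)}}{43750 - 12863} = \frac{\frac{548}{629} - 18}{43750 - 12863} = - \frac{10774}{629 \cdot 30887} = \left(- \frac{10774}{629}\right) \frac{1}{30887} = - \frac{10774}{19427923}$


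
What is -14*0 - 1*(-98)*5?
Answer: 490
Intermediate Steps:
-14*0 - 1*(-98)*5 = 0 + 98*5 = 0 + 490 = 490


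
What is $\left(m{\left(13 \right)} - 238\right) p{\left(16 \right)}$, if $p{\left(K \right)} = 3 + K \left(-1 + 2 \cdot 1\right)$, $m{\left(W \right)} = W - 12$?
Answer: $-4503$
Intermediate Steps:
$m{\left(W \right)} = -12 + W$
$p{\left(K \right)} = 3 + K$ ($p{\left(K \right)} = 3 + K \left(-1 + 2\right) = 3 + K 1 = 3 + K$)
$\left(m{\left(13 \right)} - 238\right) p{\left(16 \right)} = \left(\left(-12 + 13\right) - 238\right) \left(3 + 16\right) = \left(1 - 238\right) 19 = \left(-237\right) 19 = -4503$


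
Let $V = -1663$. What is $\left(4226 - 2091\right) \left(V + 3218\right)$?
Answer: $3319925$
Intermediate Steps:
$\left(4226 - 2091\right) \left(V + 3218\right) = \left(4226 - 2091\right) \left(-1663 + 3218\right) = 2135 \cdot 1555 = 3319925$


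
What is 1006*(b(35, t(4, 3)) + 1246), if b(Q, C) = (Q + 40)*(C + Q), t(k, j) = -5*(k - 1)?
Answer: 2762476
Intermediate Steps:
t(k, j) = 5 - 5*k (t(k, j) = -5*(-1 + k) = 5 - 5*k)
b(Q, C) = (40 + Q)*(C + Q)
1006*(b(35, t(4, 3)) + 1246) = 1006*((35**2 + 40*(5 - 5*4) + 40*35 + (5 - 5*4)*35) + 1246) = 1006*((1225 + 40*(5 - 20) + 1400 + (5 - 20)*35) + 1246) = 1006*((1225 + 40*(-15) + 1400 - 15*35) + 1246) = 1006*((1225 - 600 + 1400 - 525) + 1246) = 1006*(1500 + 1246) = 1006*2746 = 2762476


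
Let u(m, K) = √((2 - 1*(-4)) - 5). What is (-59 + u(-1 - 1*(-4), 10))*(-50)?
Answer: 2900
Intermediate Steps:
u(m, K) = 1 (u(m, K) = √((2 + 4) - 5) = √(6 - 5) = √1 = 1)
(-59 + u(-1 - 1*(-4), 10))*(-50) = (-59 + 1)*(-50) = -58*(-50) = 2900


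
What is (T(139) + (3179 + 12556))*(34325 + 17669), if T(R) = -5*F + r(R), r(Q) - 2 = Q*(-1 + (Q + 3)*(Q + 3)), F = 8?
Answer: 146537497876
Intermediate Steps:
r(Q) = 2 + Q*(-1 + (3 + Q)²) (r(Q) = 2 + Q*(-1 + (Q + 3)*(Q + 3)) = 2 + Q*(-1 + (3 + Q)*(3 + Q)) = 2 + Q*(-1 + (3 + Q)²))
T(R) = -38 - R + R*(3 + R)² (T(R) = -5*8 + (2 - R + R*(3 + R)²) = -40 + (2 - R + R*(3 + R)²) = -38 - R + R*(3 + R)²)
(T(139) + (3179 + 12556))*(34325 + 17669) = ((-38 - 1*139 + 139*(3 + 139)²) + (3179 + 12556))*(34325 + 17669) = ((-38 - 139 + 139*142²) + 15735)*51994 = ((-38 - 139 + 139*20164) + 15735)*51994 = ((-38 - 139 + 2802796) + 15735)*51994 = (2802619 + 15735)*51994 = 2818354*51994 = 146537497876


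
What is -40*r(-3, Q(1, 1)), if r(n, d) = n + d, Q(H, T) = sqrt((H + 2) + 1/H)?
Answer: 40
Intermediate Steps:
Q(H, T) = sqrt(2 + H + 1/H) (Q(H, T) = sqrt((2 + H) + 1/H) = sqrt(2 + H + 1/H))
r(n, d) = d + n
-40*r(-3, Q(1, 1)) = -40*(sqrt(2 + 1 + 1/1) - 3) = -40*(sqrt(2 + 1 + 1) - 3) = -40*(sqrt(4) - 3) = -40*(2 - 3) = -40*(-1) = 40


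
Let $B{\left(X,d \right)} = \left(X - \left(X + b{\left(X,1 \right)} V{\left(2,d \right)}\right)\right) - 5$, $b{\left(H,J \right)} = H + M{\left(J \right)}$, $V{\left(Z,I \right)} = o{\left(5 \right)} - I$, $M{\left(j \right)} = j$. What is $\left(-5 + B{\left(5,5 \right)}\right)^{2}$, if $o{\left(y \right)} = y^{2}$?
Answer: $16900$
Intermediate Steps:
$V{\left(Z,I \right)} = 25 - I$ ($V{\left(Z,I \right)} = 5^{2} - I = 25 - I$)
$b{\left(H,J \right)} = H + J$
$B{\left(X,d \right)} = -5 - \left(1 + X\right) \left(25 - d\right)$ ($B{\left(X,d \right)} = \left(X - \left(X + \left(X + 1\right) \left(25 - d\right)\right)\right) - 5 = \left(X - \left(X + \left(1 + X\right) \left(25 - d\right)\right)\right) - 5 = - \left(1 + X\right) \left(25 - d\right) - 5 = -5 - \left(1 + X\right) \left(25 - d\right)$)
$\left(-5 + B{\left(5,5 \right)}\right)^{2} = \left(-5 + \left(-5 + \left(1 + 5\right) \left(-25 + 5\right)\right)\right)^{2} = \left(-5 + \left(-5 + 6 \left(-20\right)\right)\right)^{2} = \left(-5 - 125\right)^{2} = \left(-130\right)^{2} = 16900$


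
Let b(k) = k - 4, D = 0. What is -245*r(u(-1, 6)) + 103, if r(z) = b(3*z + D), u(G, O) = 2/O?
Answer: 838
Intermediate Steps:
b(k) = -4 + k
r(z) = -4 + 3*z (r(z) = -4 + (3*z + 0) = -4 + 3*z)
-245*r(u(-1, 6)) + 103 = -245*(-4 + 3*(2/6)) + 103 = -245*(-4 + 3*(2*(⅙))) + 103 = -245*(-4 + 3*(⅓)) + 103 = -245*(-4 + 1) + 103 = -245*(-3) + 103 = 735 + 103 = 838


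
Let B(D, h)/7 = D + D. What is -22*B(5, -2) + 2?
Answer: -1538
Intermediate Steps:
B(D, h) = 14*D (B(D, h) = 7*(D + D) = 7*(2*D) = 14*D)
-22*B(5, -2) + 2 = -308*5 + 2 = -22*70 + 2 = -1540 + 2 = -1538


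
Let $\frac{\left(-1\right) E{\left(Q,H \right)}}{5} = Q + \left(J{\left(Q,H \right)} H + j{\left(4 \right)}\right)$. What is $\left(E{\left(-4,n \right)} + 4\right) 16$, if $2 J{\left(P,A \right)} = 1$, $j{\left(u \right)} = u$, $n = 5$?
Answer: $-136$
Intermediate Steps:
$J{\left(P,A \right)} = \frac{1}{2}$ ($J{\left(P,A \right)} = \frac{1}{2} \cdot 1 = \frac{1}{2}$)
$E{\left(Q,H \right)} = -20 - 5 Q - \frac{5 H}{2}$ ($E{\left(Q,H \right)} = - 5 \left(Q + \left(\frac{H}{2} + 4\right)\right) = - 5 \left(Q + \left(4 + \frac{H}{2}\right)\right) = - 5 \left(4 + Q + \frac{H}{2}\right) = -20 - 5 Q - \frac{5 H}{2}$)
$\left(E{\left(-4,n \right)} + 4\right) 16 = \left(\left(-20 - -20 - \frac{25}{2}\right) + 4\right) 16 = \left(\left(-20 + 20 - \frac{25}{2}\right) + 4\right) 16 = \left(- \frac{25}{2} + 4\right) 16 = \left(- \frac{17}{2}\right) 16 = -136$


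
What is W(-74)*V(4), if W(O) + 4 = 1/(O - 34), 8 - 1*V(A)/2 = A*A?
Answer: 1732/27 ≈ 64.148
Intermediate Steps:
V(A) = 16 - 2*A**2 (V(A) = 16 - 2*A*A = 16 - 2*A**2)
W(O) = -4 + 1/(-34 + O) (W(O) = -4 + 1/(O - 34) = -4 + 1/(-34 + O))
W(-74)*V(4) = ((137 - 4*(-74))/(-34 - 74))*(16 - 2*4**2) = ((137 + 296)/(-108))*(16 - 2*16) = (-1/108*433)*(16 - 32) = -433/108*(-16) = 1732/27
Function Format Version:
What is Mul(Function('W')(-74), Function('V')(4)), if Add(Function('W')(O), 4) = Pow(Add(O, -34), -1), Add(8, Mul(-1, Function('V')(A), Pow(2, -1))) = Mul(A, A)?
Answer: Rational(1732, 27) ≈ 64.148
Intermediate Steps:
Function('V')(A) = Add(16, Mul(-2, Pow(A, 2))) (Function('V')(A) = Add(16, Mul(-2, Mul(A, A))) = Add(16, Mul(-2, Pow(A, 2))))
Function('W')(O) = Add(-4, Pow(Add(-34, O), -1)) (Function('W')(O) = Add(-4, Pow(Add(O, -34), -1)) = Add(-4, Pow(Add(-34, O), -1)))
Mul(Function('W')(-74), Function('V')(4)) = Mul(Mul(Pow(Add(-34, -74), -1), Add(137, Mul(-4, -74))), Add(16, Mul(-2, Pow(4, 2)))) = Mul(Mul(Pow(-108, -1), Add(137, 296)), Add(16, Mul(-2, 16))) = Mul(Mul(Rational(-1, 108), 433), Add(16, -32)) = Mul(Rational(-433, 108), -16) = Rational(1732, 27)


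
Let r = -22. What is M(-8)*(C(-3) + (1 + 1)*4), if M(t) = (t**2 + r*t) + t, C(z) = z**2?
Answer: 3944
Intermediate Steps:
M(t) = t**2 - 21*t (M(t) = (t**2 - 22*t) + t = t**2 - 21*t)
M(-8)*(C(-3) + (1 + 1)*4) = (-8*(-21 - 8))*((-3)**2 + (1 + 1)*4) = (-8*(-29))*(9 + 2*4) = 232*(9 + 8) = 232*17 = 3944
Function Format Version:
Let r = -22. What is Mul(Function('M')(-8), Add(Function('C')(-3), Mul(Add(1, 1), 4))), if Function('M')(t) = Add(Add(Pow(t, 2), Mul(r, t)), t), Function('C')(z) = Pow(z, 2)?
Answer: 3944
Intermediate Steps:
Function('M')(t) = Add(Pow(t, 2), Mul(-21, t)) (Function('M')(t) = Add(Add(Pow(t, 2), Mul(-22, t)), t) = Add(Pow(t, 2), Mul(-21, t)))
Mul(Function('M')(-8), Add(Function('C')(-3), Mul(Add(1, 1), 4))) = Mul(Mul(-8, Add(-21, -8)), Add(Pow(-3, 2), Mul(Add(1, 1), 4))) = Mul(Mul(-8, -29), Add(9, Mul(2, 4))) = Mul(232, Add(9, 8)) = Mul(232, 17) = 3944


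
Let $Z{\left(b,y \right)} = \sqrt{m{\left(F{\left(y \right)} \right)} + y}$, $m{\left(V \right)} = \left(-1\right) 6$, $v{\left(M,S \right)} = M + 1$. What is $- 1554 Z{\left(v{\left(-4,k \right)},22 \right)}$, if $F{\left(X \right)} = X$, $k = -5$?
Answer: $-6216$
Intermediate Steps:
$v{\left(M,S \right)} = 1 + M$
$m{\left(V \right)} = -6$
$Z{\left(b,y \right)} = \sqrt{-6 + y}$
$- 1554 Z{\left(v{\left(-4,k \right)},22 \right)} = - 1554 \sqrt{-6 + 22} = - 1554 \sqrt{16} = \left(-1554\right) 4 = -6216$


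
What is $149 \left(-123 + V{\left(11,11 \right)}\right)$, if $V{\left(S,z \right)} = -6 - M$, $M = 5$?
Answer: $-19966$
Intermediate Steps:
$V{\left(S,z \right)} = -11$ ($V{\left(S,z \right)} = -6 - 5 = -11$)
$149 \left(-123 + V{\left(11,11 \right)}\right) = 149 \left(-123 - 11\right) = 149 \left(-134\right) = -19966$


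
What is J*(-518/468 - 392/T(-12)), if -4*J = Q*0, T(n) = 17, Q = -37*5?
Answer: 0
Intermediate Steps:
Q = -185
J = 0 (J = -(-185)*0/4 = -¼*0 = 0)
J*(-518/468 - 392/T(-12)) = 0*(-518/468 - 392/17) = 0*(-518*1/468 - 392*1/17) = 0*(-259/234 - 392/17) = 0*(-96131/3978) = 0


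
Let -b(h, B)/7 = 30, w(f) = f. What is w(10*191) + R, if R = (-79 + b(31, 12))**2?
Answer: 85431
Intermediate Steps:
b(h, B) = -210 (b(h, B) = -7*30 = -210)
R = 83521 (R = (-79 - 210)**2 = (-289)**2 = 83521)
w(10*191) + R = 10*191 + 83521 = 1910 + 83521 = 85431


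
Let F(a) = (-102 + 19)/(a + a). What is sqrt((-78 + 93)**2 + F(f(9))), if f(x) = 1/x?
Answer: 3*I*sqrt(66)/2 ≈ 12.186*I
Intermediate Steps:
F(a) = -83/(2*a) (F(a) = -83*1/(2*a) = -83/(2*a))
sqrt((-78 + 93)**2 + F(f(9))) = sqrt((-78 + 93)**2 - 83/(2*(1/9))) = sqrt(15**2 - 83/(2*1/9)) = sqrt(225 - 83/2*9) = sqrt(225 - 747/2) = sqrt(-297/2) = 3*I*sqrt(66)/2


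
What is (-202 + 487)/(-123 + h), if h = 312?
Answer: 95/63 ≈ 1.5079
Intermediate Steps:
(-202 + 487)/(-123 + h) = (-202 + 487)/(-123 + 312) = 285/189 = 285*(1/189) = 95/63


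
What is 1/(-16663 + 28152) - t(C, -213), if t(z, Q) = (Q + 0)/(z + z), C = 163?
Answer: 2447483/3745414 ≈ 0.65346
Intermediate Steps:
t(z, Q) = Q/(2*z) (t(z, Q) = Q/((2*z)) = Q*(1/(2*z)) = Q/(2*z))
1/(-16663 + 28152) - t(C, -213) = 1/(-16663 + 28152) - (-213)/(2*163) = 1/11489 - (-213)/(2*163) = 1/11489 - 1*(-213/326) = 1/11489 + 213/326 = 2447483/3745414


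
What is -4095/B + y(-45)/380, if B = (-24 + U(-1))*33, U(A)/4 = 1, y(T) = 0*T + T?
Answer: 1272/209 ≈ 6.0861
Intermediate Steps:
y(T) = T (y(T) = 0 + T = T)
U(A) = 4 (U(A) = 4*1 = 4)
B = -660 (B = (-24 + 4)*33 = -20*33 = -660)
-4095/B + y(-45)/380 = -4095/(-660) - 45/380 = -4095*(-1/660) - 45*1/380 = 273/44 - 9/76 = 1272/209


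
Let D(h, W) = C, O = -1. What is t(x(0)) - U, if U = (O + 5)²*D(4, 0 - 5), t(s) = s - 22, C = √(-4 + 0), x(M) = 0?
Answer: -22 - 32*I ≈ -22.0 - 32.0*I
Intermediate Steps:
C = 2*I (C = √(-4) = 2*I ≈ 2.0*I)
D(h, W) = 2*I
t(s) = -22 + s
U = 32*I (U = (-1 + 5)²*(2*I) = 4²*(2*I) = 16*(2*I) = 32*I ≈ 32.0*I)
t(x(0)) - U = (-22 + 0) - 32*I = -22 - 32*I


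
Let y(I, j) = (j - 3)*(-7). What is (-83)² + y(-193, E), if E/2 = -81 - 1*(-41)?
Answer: 7470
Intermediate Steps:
E = -80 (E = 2*(-81 - 1*(-41)) = 2*(-81 + 41) = 2*(-40) = -80)
y(I, j) = 21 - 7*j (y(I, j) = (-3 + j)*(-7) = 21 - 7*j)
(-83)² + y(-193, E) = (-83)² + (21 - 7*(-80)) = 6889 + (21 + 560) = 6889 + 581 = 7470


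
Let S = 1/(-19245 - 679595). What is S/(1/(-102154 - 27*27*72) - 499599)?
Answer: 77321/26995835782285780 ≈ 2.8642e-12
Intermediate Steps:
S = -1/698840 (S = 1/(-698840) = -1/698840 ≈ -1.4309e-6)
S/(1/(-102154 - 27*27*72) - 499599) = -1/(698840*(1/(-102154 - 27*27*72) - 499599)) = -1/(698840*(1/(-102154 - 729*72) - 499599)) = -1/(698840*(1/(-102154 - 52488) - 499599)) = -1/(698840*(1/(-154642) - 499599)) = -1/(698840*(-1/154642 - 499599)) = -1/(698840*(-77258988559/154642)) = -1/698840*(-154642/77258988559) = 77321/26995835782285780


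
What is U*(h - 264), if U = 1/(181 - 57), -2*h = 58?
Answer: -293/124 ≈ -2.3629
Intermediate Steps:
h = -29 (h = -½*58 = -29)
U = 1/124 ≈ 0.0080645
U*(h - 264) = (-29 - 264)/124 = (1/124)*(-293) = -293/124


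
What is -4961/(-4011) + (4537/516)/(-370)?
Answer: 103217357/85086680 ≈ 1.2131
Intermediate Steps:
-4961/(-4011) + (4537/516)/(-370) = -4961*(-1/4011) + (4537*(1/516))*(-1/370) = 4961/4011 + (4537/516)*(-1/370) = 4961/4011 - 4537/190920 = 103217357/85086680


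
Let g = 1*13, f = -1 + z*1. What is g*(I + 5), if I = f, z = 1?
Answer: 65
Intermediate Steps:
f = 0 (f = -1 + 1*1 = -1 + 1 = 0)
I = 0
g = 13
g*(I + 5) = 13*(0 + 5) = 13*5 = 65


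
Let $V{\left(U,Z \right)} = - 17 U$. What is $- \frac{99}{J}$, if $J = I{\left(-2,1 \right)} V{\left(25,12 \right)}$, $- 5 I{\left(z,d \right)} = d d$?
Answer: $- \frac{99}{85} \approx -1.1647$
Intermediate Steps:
$I{\left(z,d \right)} = - \frac{d^{2}}{5}$ ($I{\left(z,d \right)} = - \frac{d d}{5} = - \frac{d^{2}}{5}$)
$J = 85$ ($J = - \frac{1^{2}}{5} \left(\left(-17\right) 25\right) = \left(- \frac{1}{5}\right) 1 \left(-425\right) = \left(- \frac{1}{5}\right) \left(-425\right) = 85$)
$- \frac{99}{J} = - \frac{99}{85}$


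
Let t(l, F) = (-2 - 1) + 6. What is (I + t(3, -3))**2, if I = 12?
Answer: 225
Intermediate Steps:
t(l, F) = 3 (t(l, F) = -3 + 6 = 3)
(I + t(3, -3))**2 = (12 + 3)**2 = 15**2 = 225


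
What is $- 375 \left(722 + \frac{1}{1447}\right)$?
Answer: $- \frac{391775625}{1447} \approx -2.7075 \cdot 10^{5}$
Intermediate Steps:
$- 375 \left(722 + \frac{1}{1447}\right) = \left(-375\right) \frac{1044735}{1447} = - \frac{391775625}{1447}$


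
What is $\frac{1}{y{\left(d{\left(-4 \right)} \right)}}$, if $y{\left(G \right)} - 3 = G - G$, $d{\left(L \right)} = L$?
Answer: $\frac{1}{3} \approx 0.33333$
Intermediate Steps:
$y{\left(G \right)} = 3$ ($y{\left(G \right)} = 3 + \left(G - G\right) = 3 + 0 = 3$)
$\frac{1}{y{\left(d{\left(-4 \right)} \right)}} = \frac{1}{3}$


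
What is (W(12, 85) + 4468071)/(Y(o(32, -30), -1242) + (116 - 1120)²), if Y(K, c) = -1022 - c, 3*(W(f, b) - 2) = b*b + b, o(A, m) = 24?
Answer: 13411529/3024708 ≈ 4.4340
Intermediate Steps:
W(f, b) = 2 + b/3 + b²/3 (W(f, b) = 2 + (b*b + b)/3 = 2 + (b² + b)/3 = 2 + (b + b²)/3 = 2 + (b/3 + b²/3) = 2 + b/3 + b²/3)
(W(12, 85) + 4468071)/(Y(o(32, -30), -1242) + (116 - 1120)²) = ((2 + (⅓)*85 + (⅓)*85²) + 4468071)/((-1022 - 1*(-1242)) + (116 - 1120)²) = ((2 + 85/3 + (⅓)*7225) + 4468071)/((-1022 + 1242) + (-1004)²) = ((2 + 85/3 + 7225/3) + 4468071)/(220 + 1008016) = (7316/3 + 4468071)/1008236 = (13411529/3)*(1/1008236) = 13411529/3024708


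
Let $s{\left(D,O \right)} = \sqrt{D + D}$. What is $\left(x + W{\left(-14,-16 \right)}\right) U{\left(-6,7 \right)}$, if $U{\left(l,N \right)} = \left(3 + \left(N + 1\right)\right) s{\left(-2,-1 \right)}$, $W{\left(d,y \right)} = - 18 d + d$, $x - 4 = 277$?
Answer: $11418 i \approx 11418.0 i$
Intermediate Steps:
$x = 281$ ($x = 4 + 277 = 281$)
$s{\left(D,O \right)} = \sqrt{2} \sqrt{D}$ ($s{\left(D,O \right)} = \sqrt{2 D} = \sqrt{2} \sqrt{D}$)
$W{\left(d,y \right)} = - 17 d$
$U{\left(l,N \right)} = 2 i \left(4 + N\right)$ ($U{\left(l,N \right)} = \left(3 + \left(N + 1\right)\right) \sqrt{2} \sqrt{-2} = \left(3 + \left(1 + N\right)\right) \sqrt{2} i \sqrt{2} = \left(4 + N\right) 2 i = 2 i \left(4 + N\right)$)
$\left(x + W{\left(-14,-16 \right)}\right) U{\left(-6,7 \right)} = \left(281 - -238\right) 2 i \left(4 + 7\right) = \left(281 + 238\right) 2 i 11 = 519 \cdot 22 i = 11418 i$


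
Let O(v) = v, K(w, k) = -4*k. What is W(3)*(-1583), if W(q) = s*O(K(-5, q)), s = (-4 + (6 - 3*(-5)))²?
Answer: 5489844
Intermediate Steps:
s = 289 (s = (-4 + (6 + 15))² = (-4 + 21)² = 17² = 289)
W(q) = -1156*q (W(q) = 289*(-4*q) = -1156*q)
W(3)*(-1583) = -1156*3*(-1583) = -3468*(-1583) = 5489844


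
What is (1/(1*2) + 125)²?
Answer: 63001/4 ≈ 15750.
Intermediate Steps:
(1/(1*2) + 125)² = (1/2 + 125)² = (½ + 125)² = (251/2)² = 63001/4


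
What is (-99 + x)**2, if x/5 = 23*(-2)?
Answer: 108241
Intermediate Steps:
x = -230 (x = 5*(23*(-2)) = 5*(-46) = -230)
(-99 + x)**2 = (-99 - 230)**2 = (-329)**2 = 108241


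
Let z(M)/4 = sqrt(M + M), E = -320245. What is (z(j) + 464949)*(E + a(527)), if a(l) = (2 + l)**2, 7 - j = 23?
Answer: -18785799396 - 646464*I*sqrt(2) ≈ -1.8786e+10 - 9.1424e+5*I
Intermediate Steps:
j = -16 (j = 7 - 1*23 = 7 - 23 = -16)
z(M) = 4*sqrt(2)*sqrt(M) (z(M) = 4*sqrt(M + M) = 4*sqrt(2*M) = 4*(sqrt(2)*sqrt(M)) = 4*sqrt(2)*sqrt(M))
(z(j) + 464949)*(E + a(527)) = (4*sqrt(2)*sqrt(-16) + 464949)*(-320245 + (2 + 527)**2) = (4*sqrt(2)*(4*I) + 464949)*(-320245 + 529**2) = (16*I*sqrt(2) + 464949)*(-320245 + 279841) = (464949 + 16*I*sqrt(2))*(-40404) = -18785799396 - 646464*I*sqrt(2)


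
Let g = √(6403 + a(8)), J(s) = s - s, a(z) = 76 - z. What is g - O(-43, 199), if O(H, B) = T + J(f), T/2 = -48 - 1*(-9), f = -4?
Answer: 78 + 3*√719 ≈ 158.44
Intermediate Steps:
T = -78 (T = 2*(-48 - 1*(-9)) = 2*(-48 + 9) = 2*(-39) = -78)
J(s) = 0
O(H, B) = -78 (O(H, B) = -78 + 0 = -78)
g = 3*√719 (g = √(6403 + (76 - 1*8)) = √(6403 + (76 - 8)) = √(6403 + 68) = √6471 = 3*√719 ≈ 80.443)
g - O(-43, 199) = 3*√719 - 1*(-78) = 3*√719 + 78 = 78 + 3*√719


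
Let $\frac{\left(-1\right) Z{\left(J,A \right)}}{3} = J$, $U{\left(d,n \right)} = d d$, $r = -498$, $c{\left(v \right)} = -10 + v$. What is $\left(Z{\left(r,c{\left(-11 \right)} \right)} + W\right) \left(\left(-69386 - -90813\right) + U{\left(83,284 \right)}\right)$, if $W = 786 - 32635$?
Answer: $-859532180$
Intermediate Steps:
$U{\left(d,n \right)} = d^{2}$
$Z{\left(J,A \right)} = - 3 J$
$W = -31849$ ($W = 786 - 32635 = -31849$)
$\left(Z{\left(r,c{\left(-11 \right)} \right)} + W\right) \left(\left(-69386 - -90813\right) + U{\left(83,284 \right)}\right) = \left(\left(-3\right) \left(-498\right) - 31849\right) \left(\left(-69386 - -90813\right) + 83^{2}\right) = \left(1494 - 31849\right) \left(\left(-69386 + 90813\right) + 6889\right) = - 30355 \left(21427 + 6889\right) = \left(-30355\right) 28316 = -859532180$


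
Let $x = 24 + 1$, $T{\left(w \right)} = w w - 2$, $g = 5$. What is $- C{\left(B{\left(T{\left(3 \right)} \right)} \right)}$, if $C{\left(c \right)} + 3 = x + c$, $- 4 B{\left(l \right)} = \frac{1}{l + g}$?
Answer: $- \frac{1055}{48} \approx -21.979$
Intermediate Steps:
$T{\left(w \right)} = -2 + w^{2}$ ($T{\left(w \right)} = w^{2} - 2 = -2 + w^{2}$)
$x = 25$
$B{\left(l \right)} = - \frac{1}{4 \left(5 + l\right)}$ ($B{\left(l \right)} = - \frac{1}{4 \left(l + 5\right)} = - \frac{1}{4 \left(5 + l\right)}$)
$C{\left(c \right)} = 22 + c$ ($C{\left(c \right)} = -3 + \left(25 + c\right) = 22 + c$)
$- C{\left(B{\left(T{\left(3 \right)} \right)} \right)} = - (22 - \frac{1}{20 + 4 \left(-2 + 3^{2}\right)}) = - (22 - \frac{1}{20 + 4 \left(-2 + 9\right)}) = - (22 - \frac{1}{20 + 4 \cdot 7}) = - (22 - \frac{1}{20 + 28}) = - (22 - \frac{1}{48}) = \left(-1\right) \frac{1055}{48} = - \frac{1055}{48}$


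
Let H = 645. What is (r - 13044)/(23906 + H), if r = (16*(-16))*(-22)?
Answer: -7412/24551 ≈ -0.30190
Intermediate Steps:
r = 5632 (r = -256*(-22) = 5632)
(r - 13044)/(23906 + H) = (5632 - 13044)/(23906 + 645) = -7412/24551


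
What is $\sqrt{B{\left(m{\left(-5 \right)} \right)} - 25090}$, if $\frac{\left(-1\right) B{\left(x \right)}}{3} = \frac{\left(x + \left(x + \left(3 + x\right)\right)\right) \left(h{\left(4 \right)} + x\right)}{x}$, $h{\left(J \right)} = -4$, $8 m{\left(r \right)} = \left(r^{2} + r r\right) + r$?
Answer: $\frac{i \sqrt{10042890}}{20} \approx 158.45 i$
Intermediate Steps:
$m{\left(r \right)} = \frac{r^{2}}{4} + \frac{r}{8}$ ($m{\left(r \right)} = \frac{\left(r^{2} + r r\right) + r}{8} = \frac{\left(r^{2} + r^{2}\right) + r}{8} = \frac{2 r^{2} + r}{8} = \frac{r + 2 r^{2}}{8} = \frac{r^{2}}{4} + \frac{r}{8}$)
$B{\left(x \right)} = - \frac{3 \left(-4 + x\right) \left(3 + 3 x\right)}{x}$ ($B{\left(x \right)} = - 3 \frac{\left(x + \left(x + \left(3 + x\right)\right)\right) \left(-4 + x\right)}{x} = - 3 \frac{\left(x + \left(3 + 2 x\right)\right) \left(-4 + x\right)}{x} = - 3 \frac{\left(3 + 3 x\right) \left(-4 + x\right)}{x} = - 3 \frac{\left(-4 + x\right) \left(3 + 3 x\right)}{x} = - \frac{3 \left(-4 + x\right) \left(3 + 3 x\right)}{x}$)
$\sqrt{B{\left(m{\left(-5 \right)} \right)} - 25090} = \sqrt{\left(27 - 9 \cdot \frac{1}{8} \left(-5\right) \left(1 + 2 \left(-5\right)\right) + \frac{36}{\frac{1}{8} \left(-5\right) \left(1 + 2 \left(-5\right)\right)}\right) - 25090} = \sqrt{\left(27 - 9 \cdot \frac{1}{8} \left(-5\right) \left(1 - 10\right) + \frac{36}{\frac{1}{8} \left(-5\right) \left(1 - 10\right)}\right) - 25090} = \sqrt{\left(27 - 9 \cdot \frac{1}{8} \left(-5\right) \left(-9\right) + \frac{36}{\frac{1}{8} \left(-5\right) \left(-9\right)}\right) - 25090} = \sqrt{\left(27 - \frac{405}{8} + \frac{36}{\frac{45}{8}}\right) - 25090} = \sqrt{\left(27 - \frac{405}{8} + 36 \cdot \frac{8}{45}\right) - 25090} = \sqrt{\left(27 - \frac{405}{8} + \frac{32}{5}\right) - 25090} = \sqrt{- \frac{689}{40} - 25090} = \sqrt{- \frac{1004289}{40}} = \frac{i \sqrt{10042890}}{20}$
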